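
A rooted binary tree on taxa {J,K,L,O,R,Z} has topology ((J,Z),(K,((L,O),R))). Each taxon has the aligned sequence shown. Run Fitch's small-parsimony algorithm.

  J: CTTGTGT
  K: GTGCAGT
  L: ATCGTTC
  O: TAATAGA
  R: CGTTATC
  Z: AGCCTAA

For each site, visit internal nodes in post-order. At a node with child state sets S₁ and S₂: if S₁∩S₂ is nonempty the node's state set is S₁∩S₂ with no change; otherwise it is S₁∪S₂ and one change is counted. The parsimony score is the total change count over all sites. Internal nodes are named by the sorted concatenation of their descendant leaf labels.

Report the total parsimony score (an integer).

22

JZ@0: {C} ∪ {A} = {A,C} (union, +1)
LO@0: {A} ∪ {T} = {A,T} (union, +1)
LOR@0: {A,T} ∪ {C} = {A,C,T} (union, +1)
KLOR@0: {G} ∪ {A,C,T} = {A,C,G,T} (union, +1)
JKLORZ@0: {A,C} ∩ {A,C,G,T} = {A,C} (intersection, +0)
JZ@1: {T} ∪ {G} = {G,T} (union, +1)
LO@1: {T} ∪ {A} = {A,T} (union, +1)
LOR@1: {A,T} ∪ {G} = {A,G,T} (union, +1)
KLOR@1: {T} ∩ {A,G,T} = {T} (intersection, +0)
JKLORZ@1: {G,T} ∩ {T} = {T} (intersection, +0)
JZ@2: {T} ∪ {C} = {C,T} (union, +1)
LO@2: {C} ∪ {A} = {A,C} (union, +1)
LOR@2: {A,C} ∪ {T} = {A,C,T} (union, +1)
KLOR@2: {G} ∪ {A,C,T} = {A,C,G,T} (union, +1)
JKLORZ@2: {C,T} ∩ {A,C,G,T} = {C,T} (intersection, +0)
JZ@3: {G} ∪ {C} = {C,G} (union, +1)
LO@3: {G} ∪ {T} = {G,T} (union, +1)
LOR@3: {G,T} ∩ {T} = {T} (intersection, +0)
KLOR@3: {C} ∪ {T} = {C,T} (union, +1)
JKLORZ@3: {C,G} ∩ {C,T} = {C} (intersection, +0)
JZ@4: {T} ∩ {T} = {T} (intersection, +0)
LO@4: {T} ∪ {A} = {A,T} (union, +1)
LOR@4: {A,T} ∩ {A} = {A} (intersection, +0)
KLOR@4: {A} ∩ {A} = {A} (intersection, +0)
JKLORZ@4: {T} ∪ {A} = {A,T} (union, +1)
JZ@5: {G} ∪ {A} = {A,G} (union, +1)
LO@5: {T} ∪ {G} = {G,T} (union, +1)
LOR@5: {G,T} ∩ {T} = {T} (intersection, +0)
KLOR@5: {G} ∪ {T} = {G,T} (union, +1)
JKLORZ@5: {A,G} ∩ {G,T} = {G} (intersection, +0)
JZ@6: {T} ∪ {A} = {A,T} (union, +1)
LO@6: {C} ∪ {A} = {A,C} (union, +1)
LOR@6: {A,C} ∩ {C} = {C} (intersection, +0)
KLOR@6: {T} ∪ {C} = {C,T} (union, +1)
JKLORZ@6: {A,T} ∩ {C,T} = {T} (intersection, +0)
per-site changes: [4, 3, 4, 3, 2, 3, 3]; total = 22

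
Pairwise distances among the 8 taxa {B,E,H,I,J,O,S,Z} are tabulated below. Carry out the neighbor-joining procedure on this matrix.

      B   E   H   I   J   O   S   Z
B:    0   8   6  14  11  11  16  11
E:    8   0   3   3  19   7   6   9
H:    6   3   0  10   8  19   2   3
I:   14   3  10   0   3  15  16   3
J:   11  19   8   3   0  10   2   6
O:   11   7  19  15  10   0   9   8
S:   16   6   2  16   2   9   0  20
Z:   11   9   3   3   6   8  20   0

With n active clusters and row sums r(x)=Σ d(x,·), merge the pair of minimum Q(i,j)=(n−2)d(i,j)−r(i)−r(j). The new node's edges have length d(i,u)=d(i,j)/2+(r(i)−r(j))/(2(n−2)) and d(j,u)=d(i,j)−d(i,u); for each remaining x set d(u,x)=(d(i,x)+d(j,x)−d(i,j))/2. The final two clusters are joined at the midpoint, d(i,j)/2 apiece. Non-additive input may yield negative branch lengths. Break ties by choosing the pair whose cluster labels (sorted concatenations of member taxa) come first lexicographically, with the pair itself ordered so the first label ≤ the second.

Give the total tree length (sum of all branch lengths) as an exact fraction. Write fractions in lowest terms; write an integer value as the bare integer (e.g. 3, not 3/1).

step 1: merge (J,S) at d=2, Q=-118; branch lengths J→0, S→2; new cluster JS
  updated: d(B,JS)=25/2, d(E,JS)=23/2, d(H,JS)=4, d(I,JS)=17/2, d(JS,O)=17/2, d(JS,Z)=12
step 2: merge (I,Z) at d=3, Q=-169/2; branch lengths I→9/4, Z→3/4; new cluster IZ
  updated: d(B,IZ)=11, d(E,IZ)=9/2, d(H,IZ)=5, d(IZ,JS)=35/4, d(IZ,O)=10
step 3: merge (JS,O) at d=17/2, Q=-267/4; branch lengths JS→95/32, O→177/32; new cluster JOS
  updated: d(B,JOS)=15/2, d(E,JOS)=5, d(H,JOS)=29/4, d(IZ,JOS)=41/8
step 4: merge (B,H) at d=6, Q=-143/4; branch lengths B→39/8, H→9/8; new cluster BH
  updated: d(BH,E)=5/2, d(BH,IZ)=5, d(BH,JOS)=35/8
step 5: merge (BH,E) at d=5/2, Q=-151/8; branch lengths BH→39/32, E→41/32; new cluster BEH
  updated: d(BEH,IZ)=7/2, d(BEH,JOS)=55/16
step 6: merge (BEH,IZ) at d=7/2, Q=-193/16; branch lengths BEH→29/32, IZ→83/32; new cluster BEHIZ
  updated: d(BEHIZ,JOS)=81/32
step 7: merge (BEHIZ,JOS) at d=81/32; branch lengths BEHIZ→81/64, JOS→81/64; new cluster BEHIJOSZ
final tree: ((((B:39/8,H:9/8):39/32,E:41/32):29/32,(I:9/4,Z:3/4):83/32):81/64,((J:0,S:2):95/32,O:177/32):81/64)
total length: 897/32

897/32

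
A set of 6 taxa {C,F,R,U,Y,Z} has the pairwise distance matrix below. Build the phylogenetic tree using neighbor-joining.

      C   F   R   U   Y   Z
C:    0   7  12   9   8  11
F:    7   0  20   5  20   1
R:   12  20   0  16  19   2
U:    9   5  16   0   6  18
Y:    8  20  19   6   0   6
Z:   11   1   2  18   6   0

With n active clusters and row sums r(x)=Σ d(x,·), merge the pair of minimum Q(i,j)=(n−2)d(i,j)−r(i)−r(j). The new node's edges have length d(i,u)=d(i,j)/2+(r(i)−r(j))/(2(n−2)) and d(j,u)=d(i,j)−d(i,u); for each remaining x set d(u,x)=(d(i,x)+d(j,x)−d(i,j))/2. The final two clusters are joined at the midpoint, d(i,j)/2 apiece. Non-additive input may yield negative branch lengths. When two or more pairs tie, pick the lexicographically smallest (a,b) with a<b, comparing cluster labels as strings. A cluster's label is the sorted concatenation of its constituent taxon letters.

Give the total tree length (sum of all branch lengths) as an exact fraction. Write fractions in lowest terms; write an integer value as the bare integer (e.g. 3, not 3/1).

399/16

1. join R+Z (d=2, Q=-99) ⇒ RZ; edges |R|=39/8, |Z|=-23/8
  updated: d(C,RZ)=21/2, d(F,RZ)=19/2, d(RZ,U)=16, d(RZ,Y)=23/2
2. join U+Y (d=6, Q=-127/2) ⇒ UY; edges |U|=17/12, |Y|=55/12
  updated: d(C,UY)=11/2, d(F,UY)=19/2, d(RZ,UY)=43/4
3. join C+UY (d=11/2, Q=-151/4) ⇒ CUY; edges |C|=33/16, |UY|=55/16
  updated: d(CUY,F)=11/2, d(CUY,RZ)=63/8
4. join CUY+F (d=11/2, Q=-183/8) ⇒ CFUY; edges |CUY|=31/16, |F|=57/16
  updated: d(CFUY,RZ)=95/16
5. join CFUY+RZ (d=95/16) ⇒ CFRUYZ; edges |CFUY|=95/32, |RZ|=95/32
final tree: (((C:33/16,(U:17/12,Y:55/12):55/16):31/16,F:57/16):95/32,(R:39/8,Z:-23/8):95/32)
total length: 399/16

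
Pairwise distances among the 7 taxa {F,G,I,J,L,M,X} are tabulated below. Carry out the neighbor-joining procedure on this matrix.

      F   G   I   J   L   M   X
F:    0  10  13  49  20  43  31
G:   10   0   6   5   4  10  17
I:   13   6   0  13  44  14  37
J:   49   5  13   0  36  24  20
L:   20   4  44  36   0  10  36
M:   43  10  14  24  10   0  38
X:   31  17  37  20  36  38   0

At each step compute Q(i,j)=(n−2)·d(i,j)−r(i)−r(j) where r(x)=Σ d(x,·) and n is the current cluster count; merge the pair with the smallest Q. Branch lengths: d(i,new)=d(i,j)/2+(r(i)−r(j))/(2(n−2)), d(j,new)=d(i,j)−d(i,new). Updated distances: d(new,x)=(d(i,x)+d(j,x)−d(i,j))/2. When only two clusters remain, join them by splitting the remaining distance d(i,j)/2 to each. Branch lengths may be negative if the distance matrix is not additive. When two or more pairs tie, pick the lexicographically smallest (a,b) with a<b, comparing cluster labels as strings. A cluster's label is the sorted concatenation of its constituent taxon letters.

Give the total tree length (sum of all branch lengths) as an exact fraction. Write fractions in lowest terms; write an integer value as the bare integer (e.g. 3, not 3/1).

step 1: merge (L,M) at d=10, Q=-239; branch lengths L→61/10, M→39/10; new cluster LM
  updated: d(F,LM)=53/2, d(G,LM)=2, d(I,LM)=24, d(J,LM)=25, d(LM,X)=32
step 2: merge (F,I) at d=13, Q=-341/2; branch lengths F→177/16, I→31/16; new cluster FI
  updated: d(FI,G)=3/2, d(FI,J)=49/2, d(FI,LM)=75/4, d(FI,X)=55/2
step 3: merge (J,X) at d=20, Q=-111; branch lengths J→19/3, X→41/3; new cluster JX
  updated: d(FI,JX)=16, d(G,JX)=1, d(JX,LM)=37/2
step 4: merge (FI,JX) at d=16, Q=-159/4; branch lengths FI→131/16, JX→125/16; new cluster FIJX
  updated: d(FIJX,G)=-27/4, d(FIJX,LM)=85/8
step 5: merge (FIJX,G) at d=-27/4, Q=-47/8; branch lengths FIJX→15/16, G→-123/16; new cluster FGIJX
  updated: d(FGIJX,LM)=155/16
step 6: merge (FGIJX,LM) at d=155/16; branch lengths FGIJX→155/32, LM→155/32; new cluster FGIJLMX
final tree: ((((F:177/16,I:31/16):131/16,(J:19/3,X:41/3):125/16):15/16,G:-123/16):155/32,(L:61/10,M:39/10):155/32)
total length: 991/16

991/16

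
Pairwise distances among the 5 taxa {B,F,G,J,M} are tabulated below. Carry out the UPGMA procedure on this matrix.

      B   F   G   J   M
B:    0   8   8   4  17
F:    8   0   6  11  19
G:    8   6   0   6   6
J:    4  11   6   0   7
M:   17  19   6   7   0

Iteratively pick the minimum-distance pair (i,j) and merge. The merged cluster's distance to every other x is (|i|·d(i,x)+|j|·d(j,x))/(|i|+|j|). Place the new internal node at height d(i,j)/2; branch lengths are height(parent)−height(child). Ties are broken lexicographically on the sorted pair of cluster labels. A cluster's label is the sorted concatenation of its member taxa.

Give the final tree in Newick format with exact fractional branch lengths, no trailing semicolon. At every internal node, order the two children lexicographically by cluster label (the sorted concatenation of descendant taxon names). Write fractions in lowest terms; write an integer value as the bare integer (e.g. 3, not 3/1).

1. join B+J (d=4) ⇒ BJ; edges |B|=2, |J|=2
  updated: d(BJ,F)=19/2, d(BJ,G)=7, d(BJ,M)=12
2. join F+G (d=6) ⇒ FG; edges |F|=3, |G|=3
  updated: d(BJ,FG)=33/4, d(FG,M)=25/2
3. join BJ+FG (d=33/4) ⇒ BFGJ; edges |BJ|=17/8, |FG|=9/8
  updated: d(BFGJ,M)=49/4
4. join BFGJ+M (d=49/4) ⇒ BFGJM; edges |BFGJ|=2, |M|=49/8
final tree: (((B:2,J:2):17/8,(F:3,G:3):9/8):2,M:49/8)
total length: 171/8

(((B:2,J:2):17/8,(F:3,G:3):9/8):2,M:49/8)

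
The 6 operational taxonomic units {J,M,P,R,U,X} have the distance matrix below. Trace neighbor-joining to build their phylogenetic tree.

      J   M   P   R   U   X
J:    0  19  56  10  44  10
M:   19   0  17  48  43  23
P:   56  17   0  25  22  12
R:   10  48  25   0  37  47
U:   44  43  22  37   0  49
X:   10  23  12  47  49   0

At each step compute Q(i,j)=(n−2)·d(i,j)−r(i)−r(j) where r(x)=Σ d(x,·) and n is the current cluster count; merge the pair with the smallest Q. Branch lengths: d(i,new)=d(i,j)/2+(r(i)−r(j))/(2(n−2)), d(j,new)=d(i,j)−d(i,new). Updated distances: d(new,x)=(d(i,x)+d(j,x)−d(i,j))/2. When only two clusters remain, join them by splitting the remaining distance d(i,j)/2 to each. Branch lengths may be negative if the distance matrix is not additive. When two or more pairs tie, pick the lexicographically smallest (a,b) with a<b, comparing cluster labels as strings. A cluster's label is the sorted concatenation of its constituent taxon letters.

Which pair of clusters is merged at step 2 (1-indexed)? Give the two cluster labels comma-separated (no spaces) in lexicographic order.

1. join J+R (d=10, Q=-266) ⇒ JR; edges |J|=3/2, |R|=17/2
  updated: d(JR,M)=57/2, d(JR,P)=71/2, d(JR,U)=71/2, d(JR,X)=47/2
2. join P+U (d=22, Q=-170) ⇒ PU; edges |P|=1/2, |U|=43/2
  updated: d(JR,PU)=49/2, d(M,PU)=19, d(PU,X)=39/2
3. join JR+X (d=47/2, Q=-191/2) ⇒ JRX; edges |JR|=115/8, |X|=73/8
  updated: d(JRX,M)=14, d(JRX,PU)=41/4
4. join JRX+M (d=14, Q=-173/4) ⇒ JMRX; edges |JRX|=21/8, |M|=91/8
  updated: d(JMRX,PU)=61/8
5. join JMRX+PU (d=61/8) ⇒ JMPRUX; edges |JMRX|=61/16, |PU|=61/16
final tree: ((((J:3/2,R:17/2):115/8,X:73/8):21/8,M:91/8):61/16,(P:1/2,U:43/2):61/16)
total length: 617/8

P,U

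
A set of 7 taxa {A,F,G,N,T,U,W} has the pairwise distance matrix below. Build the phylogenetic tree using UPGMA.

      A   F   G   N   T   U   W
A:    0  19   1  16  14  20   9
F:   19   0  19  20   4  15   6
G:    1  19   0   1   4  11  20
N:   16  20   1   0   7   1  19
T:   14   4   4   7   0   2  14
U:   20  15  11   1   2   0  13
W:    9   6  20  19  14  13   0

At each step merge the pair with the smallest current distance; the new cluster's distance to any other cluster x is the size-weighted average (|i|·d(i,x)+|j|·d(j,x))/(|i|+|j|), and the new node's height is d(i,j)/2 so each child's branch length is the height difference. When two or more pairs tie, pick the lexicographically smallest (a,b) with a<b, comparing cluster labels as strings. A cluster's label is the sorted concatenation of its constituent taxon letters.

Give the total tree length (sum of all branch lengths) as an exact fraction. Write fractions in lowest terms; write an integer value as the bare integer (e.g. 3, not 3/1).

329/12

1. join A+G (d=1) ⇒ AG; edges |A|=1/2, |G|=1/2
  updated: d(AG,F)=19, d(AG,N)=17/2, d(AG,T)=9, d(AG,U)=31/2, d(AG,W)=29/2
2. join N+U (d=1) ⇒ NU; edges |N|=1/2, |U|=1/2
  updated: d(AG,NU)=12, d(F,NU)=35/2, d(NU,T)=9/2, d(NU,W)=16
3. join F+T (d=4) ⇒ FT; edges |F|=2, |T|=2
  updated: d(AG,FT)=14, d(FT,NU)=11, d(FT,W)=10
4. join FT+W (d=10) ⇒ FTW; edges |FT|=3, |W|=5
  updated: d(AG,FTW)=85/6, d(FTW,NU)=38/3
5. join AG+NU (d=12) ⇒ AGNU; edges |AG|=11/2, |NU|=11/2
  updated: d(AGNU,FTW)=161/12
6. join AGNU+FTW (d=161/12) ⇒ AFGNTUW; edges |AGNU|=17/24, |FTW|=41/24
final tree: (((A:1/2,G:1/2):11/2,(N:1/2,U:1/2):11/2):17/24,((F:2,T:2):3,W:5):41/24)
total length: 329/12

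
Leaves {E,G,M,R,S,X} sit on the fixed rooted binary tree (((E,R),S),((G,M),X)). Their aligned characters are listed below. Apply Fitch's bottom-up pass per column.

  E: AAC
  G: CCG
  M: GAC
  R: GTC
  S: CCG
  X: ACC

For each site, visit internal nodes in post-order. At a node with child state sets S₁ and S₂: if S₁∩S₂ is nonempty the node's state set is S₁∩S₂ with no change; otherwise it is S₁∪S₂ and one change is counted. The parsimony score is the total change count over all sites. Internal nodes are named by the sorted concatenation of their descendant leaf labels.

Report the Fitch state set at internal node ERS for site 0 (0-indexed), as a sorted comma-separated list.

A,C,G

site 0, node ER: E={A} ∪ R={G} → {A,G} (+1)
site 0, node ERS: ER={A,G} ∪ S={C} → {A,C,G} (+1)
site 0, node GM: G={C} ∪ M={G} → {C,G} (+1)
site 0, node GMX: GM={C,G} ∪ X={A} → {A,C,G} (+1)
site 0, node EGMRSX: ERS={A,C,G} ∩ GMX={A,C,G} → {A,C,G} (+0)
site 1, node ER: E={A} ∪ R={T} → {A,T} (+1)
site 1, node ERS: ER={A,T} ∪ S={C} → {A,C,T} (+1)
site 1, node GM: G={C} ∪ M={A} → {A,C} (+1)
site 1, node GMX: GM={A,C} ∩ X={C} → {C} (+0)
site 1, node EGMRSX: ERS={A,C,T} ∩ GMX={C} → {C} (+0)
site 2, node ER: E={C} ∩ R={C} → {C} (+0)
site 2, node ERS: ER={C} ∪ S={G} → {C,G} (+1)
site 2, node GM: G={G} ∪ M={C} → {C,G} (+1)
site 2, node GMX: GM={C,G} ∩ X={C} → {C} (+0)
site 2, node EGMRSX: ERS={C,G} ∩ GMX={C} → {C} (+0)
per-site changes: [4, 3, 2]; total = 9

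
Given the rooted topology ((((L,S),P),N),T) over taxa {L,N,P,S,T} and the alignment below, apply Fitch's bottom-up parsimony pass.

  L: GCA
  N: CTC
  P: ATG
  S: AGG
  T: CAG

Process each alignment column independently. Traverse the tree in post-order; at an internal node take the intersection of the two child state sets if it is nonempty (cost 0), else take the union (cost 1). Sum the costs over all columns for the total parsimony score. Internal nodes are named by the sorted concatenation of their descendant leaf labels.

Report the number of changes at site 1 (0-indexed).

3

[col 0] LS: children L:{G}, S:{A} ∪→ {A,G}; cost 1
[col 0] LPS: children LS:{A,G}, P:{A} ∩→ {A}; cost 0
[col 0] LNPS: children LPS:{A}, N:{C} ∪→ {A,C}; cost 1
[col 0] LNPST: children LNPS:{A,C}, T:{C} ∩→ {C}; cost 0
[col 1] LS: children L:{C}, S:{G} ∪→ {C,G}; cost 1
[col 1] LPS: children LS:{C,G}, P:{T} ∪→ {C,G,T}; cost 1
[col 1] LNPS: children LPS:{C,G,T}, N:{T} ∩→ {T}; cost 0
[col 1] LNPST: children LNPS:{T}, T:{A} ∪→ {A,T}; cost 1
[col 2] LS: children L:{A}, S:{G} ∪→ {A,G}; cost 1
[col 2] LPS: children LS:{A,G}, P:{G} ∩→ {G}; cost 0
[col 2] LNPS: children LPS:{G}, N:{C} ∪→ {C,G}; cost 1
[col 2] LNPST: children LNPS:{C,G}, T:{G} ∩→ {G}; cost 0
per-site changes: [2, 3, 2]; total = 7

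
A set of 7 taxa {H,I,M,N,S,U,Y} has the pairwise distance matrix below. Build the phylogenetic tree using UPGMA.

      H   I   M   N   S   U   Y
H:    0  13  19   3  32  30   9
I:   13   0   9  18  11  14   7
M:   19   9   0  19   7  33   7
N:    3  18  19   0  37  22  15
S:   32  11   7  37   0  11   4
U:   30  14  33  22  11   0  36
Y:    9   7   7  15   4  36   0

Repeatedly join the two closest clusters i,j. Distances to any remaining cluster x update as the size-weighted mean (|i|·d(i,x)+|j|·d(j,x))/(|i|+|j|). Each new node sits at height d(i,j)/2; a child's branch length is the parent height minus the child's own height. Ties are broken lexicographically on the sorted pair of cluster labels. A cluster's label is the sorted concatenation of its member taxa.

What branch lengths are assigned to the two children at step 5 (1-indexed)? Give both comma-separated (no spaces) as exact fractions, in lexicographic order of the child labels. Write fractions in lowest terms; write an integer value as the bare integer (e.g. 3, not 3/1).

1. join H+N (d=3) ⇒ HN; edges |H|=3/2, |N|=3/2
  updated: d(HN,I)=31/2, d(HN,M)=19, d(HN,S)=69/2, d(HN,U)=26, d(HN,Y)=12
2. join S+Y (d=4) ⇒ SY; edges |S|=2, |Y|=2
  updated: d(HN,SY)=93/4, d(I,SY)=9, d(M,SY)=7, d(SY,U)=47/2
3. join M+SY (d=7) ⇒ MSY; edges |M|=7/2, |SY|=3/2
  updated: d(HN,MSY)=131/6, d(I,MSY)=9, d(MSY,U)=80/3
4. join I+MSY (d=9) ⇒ IMSY; edges |I|=9/2, |MSY|=1
  updated: d(HN,IMSY)=81/4, d(IMSY,U)=47/2
5. join HN+IMSY (d=81/4) ⇒ HIMNSY; edges |HN|=69/8, |IMSY|=45/8
  updated: d(HIMNSY,U)=73/3
6. join HIMNSY+U (d=73/3) ⇒ HIMNSUY; edges |HIMNSY|=49/24, |U|=73/6
final tree: (((H:3/2,N:3/2):69/8,(I:9/2,(M:7/2,(S:2,Y:2):3/2):1):45/8):49/24,U:73/6)
total length: 1103/24

69/8,45/8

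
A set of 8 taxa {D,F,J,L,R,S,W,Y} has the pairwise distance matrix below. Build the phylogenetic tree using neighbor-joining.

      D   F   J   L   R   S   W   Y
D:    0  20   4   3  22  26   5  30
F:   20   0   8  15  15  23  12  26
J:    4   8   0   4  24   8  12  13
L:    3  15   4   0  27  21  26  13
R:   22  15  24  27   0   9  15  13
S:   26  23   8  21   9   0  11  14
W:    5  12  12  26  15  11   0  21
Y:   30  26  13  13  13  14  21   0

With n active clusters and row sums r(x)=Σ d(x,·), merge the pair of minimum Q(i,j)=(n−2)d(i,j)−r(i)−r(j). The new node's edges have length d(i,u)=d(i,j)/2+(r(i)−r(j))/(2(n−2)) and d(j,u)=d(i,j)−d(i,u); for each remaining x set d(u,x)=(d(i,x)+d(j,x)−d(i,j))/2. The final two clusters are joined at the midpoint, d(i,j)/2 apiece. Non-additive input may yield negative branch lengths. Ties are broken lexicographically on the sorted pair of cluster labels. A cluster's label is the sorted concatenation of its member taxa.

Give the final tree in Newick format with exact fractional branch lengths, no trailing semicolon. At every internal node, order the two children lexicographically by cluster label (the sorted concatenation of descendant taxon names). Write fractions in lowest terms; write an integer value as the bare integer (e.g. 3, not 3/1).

step 1: merge (D,L) at d=3, Q=-201; branch lengths D→19/12, L→17/12; new cluster DL
  updated: d(DL,F)=16, d(DL,J)=5/2, d(DL,R)=23, d(DL,S)=22, d(DL,W)=14, d(DL,Y)=20
step 2: merge (DL,J) at d=5/2, Q=-305/2; branch lengths DL→17/4, J→-7/4; new cluster DJL
  updated: d(DJL,F)=43/4, d(DJL,R)=89/4, d(DJL,S)=55/4, d(DJL,W)=47/4, d(DJL,Y)=61/4
step 3: merge (DJL,F) at d=43/4, Q=-235/2; branch lengths DJL→15/4, F→7; new cluster DFJL
  updated: d(DFJL,R)=53/4, d(DFJL,S)=13, d(DFJL,W)=13/2, d(DFJL,Y)=61/4
step 4: merge (DFJL,W) at d=13/2, Q=-82; branch lengths DFJL→7/3, W→25/6; new cluster DFJLW
  updated: d(DFJLW,R)=87/8, d(DFJLW,S)=35/4, d(DFJLW,Y)=119/8
step 5: merge (DFJLW,S) at d=35/4, Q=-195/4; branch lengths DFJLW→81/16, S→59/16; new cluster DFJLSW
  updated: d(DFJLSW,R)=89/16, d(DFJLSW,Y)=161/16
step 6: merge (DFJLSW,R) at d=89/16, Q=-229/8; branch lengths DFJLSW→21/16, R→17/4; new cluster DFJLRSW
  updated: d(DFJLRSW,Y)=35/4
step 7: merge (DFJLRSW,Y) at d=35/4; branch lengths DFJLRSW→35/8, Y→35/8; new cluster DFJLRSWY
final tree: (((((((D:19/12,L:17/12):17/4,J:-7/4):15/4,F:7):7/3,W:25/6):81/16,S:59/16):21/16,R:17/4):35/8,Y:35/8)
total length: 733/16

(((((((D:19/12,L:17/12):17/4,J:-7/4):15/4,F:7):7/3,W:25/6):81/16,S:59/16):21/16,R:17/4):35/8,Y:35/8)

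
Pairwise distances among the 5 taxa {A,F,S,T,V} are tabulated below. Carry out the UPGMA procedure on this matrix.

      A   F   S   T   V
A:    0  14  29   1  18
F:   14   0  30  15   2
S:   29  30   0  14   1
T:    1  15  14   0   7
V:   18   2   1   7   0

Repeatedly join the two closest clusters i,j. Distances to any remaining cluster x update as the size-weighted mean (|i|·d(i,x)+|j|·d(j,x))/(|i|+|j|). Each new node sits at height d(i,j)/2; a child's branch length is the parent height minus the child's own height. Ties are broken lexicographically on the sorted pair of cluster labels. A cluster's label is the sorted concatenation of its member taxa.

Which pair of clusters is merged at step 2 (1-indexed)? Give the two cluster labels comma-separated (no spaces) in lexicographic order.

step 1: merge (A,T) at d=1; branch lengths A→1/2, T→1/2; new cluster AT
  updated: d(AT,F)=29/2, d(AT,S)=43/2, d(AT,V)=25/2
step 2: merge (S,V) at d=1; branch lengths S→1/2, V→1/2; new cluster SV
  updated: d(AT,SV)=17, d(F,SV)=16
step 3: merge (AT,F) at d=29/2; branch lengths AT→27/4, F→29/4; new cluster AFT
  updated: d(AFT,SV)=50/3
step 4: merge (AFT,SV) at d=50/3; branch lengths AFT→13/12, SV→47/6; new cluster AFSTV
final tree: (((A:1/2,T:1/2):27/4,F:29/4):13/12,(S:1/2,V:1/2):47/6)
total length: 299/12

S,V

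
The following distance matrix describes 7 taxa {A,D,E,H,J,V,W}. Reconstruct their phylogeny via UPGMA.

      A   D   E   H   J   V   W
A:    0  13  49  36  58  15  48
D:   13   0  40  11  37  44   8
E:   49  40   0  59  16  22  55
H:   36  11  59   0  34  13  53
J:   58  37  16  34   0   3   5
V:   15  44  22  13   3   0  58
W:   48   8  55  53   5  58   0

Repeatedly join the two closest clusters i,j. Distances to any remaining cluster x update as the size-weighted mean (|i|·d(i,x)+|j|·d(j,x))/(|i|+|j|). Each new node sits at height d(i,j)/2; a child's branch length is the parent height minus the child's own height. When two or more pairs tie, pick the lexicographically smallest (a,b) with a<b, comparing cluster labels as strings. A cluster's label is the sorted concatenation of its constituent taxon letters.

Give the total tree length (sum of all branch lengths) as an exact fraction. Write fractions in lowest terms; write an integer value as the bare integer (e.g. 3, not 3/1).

515/6

iteration 1: select J,V (d=3); attach at lengths (3/2, 3/2); label the merged cluster JV
  updated: d(A,JV)=73/2, d(D,JV)=81/2, d(E,JV)=19, d(H,JV)=47/2, d(JV,W)=63/2
iteration 2: select D,W (d=8); attach at lengths (4, 4); label the merged cluster DW
  updated: d(A,DW)=61/2, d(DW,E)=95/2, d(DW,H)=32, d(DW,JV)=36
iteration 3: select E,JV (d=19); attach at lengths (19/2, 8); label the merged cluster EJV
  updated: d(A,EJV)=122/3, d(DW,EJV)=239/6, d(EJV,H)=106/3
iteration 4: select A,DW (d=61/2); attach at lengths (61/4, 45/4); label the merged cluster ADW
  updated: d(ADW,EJV)=361/9, d(ADW,H)=100/3
iteration 5: select ADW,H (d=100/3); attach at lengths (17/12, 50/3); label the merged cluster ADHW
  updated: d(ADHW,EJV)=467/12
iteration 6: select ADHW,EJV (d=467/12); attach at lengths (67/24, 239/24); label the merged cluster ADEHJVW
final tree: (((A:61/4,(D:4,W:4):45/4):17/12,H:50/3):67/24,(E:19/2,(J:3/2,V:3/2):8):239/24)
total length: 515/6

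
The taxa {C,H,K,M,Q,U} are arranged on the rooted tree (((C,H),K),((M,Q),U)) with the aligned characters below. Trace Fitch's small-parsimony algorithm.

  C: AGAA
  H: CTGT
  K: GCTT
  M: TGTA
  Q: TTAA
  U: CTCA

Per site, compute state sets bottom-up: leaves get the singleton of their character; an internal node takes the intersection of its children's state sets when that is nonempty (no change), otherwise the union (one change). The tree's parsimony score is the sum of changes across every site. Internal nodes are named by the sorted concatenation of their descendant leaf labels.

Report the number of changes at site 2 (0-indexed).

4

CH@0: {A} ∪ {C} = {A,C} (union, +1)
CHK@0: {A,C} ∪ {G} = {A,C,G} (union, +1)
MQ@0: {T} ∩ {T} = {T} (intersection, +0)
MQU@0: {T} ∪ {C} = {C,T} (union, +1)
CHKMQU@0: {A,C,G} ∩ {C,T} = {C} (intersection, +0)
CH@1: {G} ∪ {T} = {G,T} (union, +1)
CHK@1: {G,T} ∪ {C} = {C,G,T} (union, +1)
MQ@1: {G} ∪ {T} = {G,T} (union, +1)
MQU@1: {G,T} ∩ {T} = {T} (intersection, +0)
CHKMQU@1: {C,G,T} ∩ {T} = {T} (intersection, +0)
CH@2: {A} ∪ {G} = {A,G} (union, +1)
CHK@2: {A,G} ∪ {T} = {A,G,T} (union, +1)
MQ@2: {T} ∪ {A} = {A,T} (union, +1)
MQU@2: {A,T} ∪ {C} = {A,C,T} (union, +1)
CHKMQU@2: {A,G,T} ∩ {A,C,T} = {A,T} (intersection, +0)
CH@3: {A} ∪ {T} = {A,T} (union, +1)
CHK@3: {A,T} ∩ {T} = {T} (intersection, +0)
MQ@3: {A} ∩ {A} = {A} (intersection, +0)
MQU@3: {A} ∩ {A} = {A} (intersection, +0)
CHKMQU@3: {T} ∪ {A} = {A,T} (union, +1)
per-site changes: [3, 3, 4, 2]; total = 12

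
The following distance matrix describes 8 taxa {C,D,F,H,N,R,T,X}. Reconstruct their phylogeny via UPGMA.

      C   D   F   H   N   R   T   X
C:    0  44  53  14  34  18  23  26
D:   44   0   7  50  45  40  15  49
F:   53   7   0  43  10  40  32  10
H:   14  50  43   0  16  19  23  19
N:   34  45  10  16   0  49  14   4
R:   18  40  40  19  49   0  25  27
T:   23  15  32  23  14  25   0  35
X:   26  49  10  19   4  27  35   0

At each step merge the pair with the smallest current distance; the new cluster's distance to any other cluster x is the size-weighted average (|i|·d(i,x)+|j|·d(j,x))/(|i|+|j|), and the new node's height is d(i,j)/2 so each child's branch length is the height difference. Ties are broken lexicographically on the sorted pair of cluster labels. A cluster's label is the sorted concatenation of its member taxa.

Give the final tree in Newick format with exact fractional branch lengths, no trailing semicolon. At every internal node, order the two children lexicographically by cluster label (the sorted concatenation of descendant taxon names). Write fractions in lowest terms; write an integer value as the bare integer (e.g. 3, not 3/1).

(((C:7,H:7):9/4,R:37/4):469/60,(((D:7/2,F:7/2):33/4,T:47/4):11/6,(N:2,X:2):139/12):209/60)

iteration 1: select N,X (d=4); attach at lengths (2, 2); label the merged cluster NX
  updated: d(C,NX)=30, d(D,NX)=47, d(F,NX)=10, d(H,NX)=35/2, d(NX,R)=38, d(NX,T)=49/2
iteration 2: select D,F (d=7); attach at lengths (7/2, 7/2); label the merged cluster DF
  updated: d(C,DF)=97/2, d(DF,H)=93/2, d(DF,NX)=57/2, d(DF,R)=40, d(DF,T)=47/2
iteration 3: select C,H (d=14); attach at lengths (7, 7); label the merged cluster CH
  updated: d(CH,DF)=95/2, d(CH,NX)=95/4, d(CH,R)=37/2, d(CH,T)=23
iteration 4: select CH,R (d=37/2); attach at lengths (9/4, 37/4); label the merged cluster CHR
  updated: d(CHR,DF)=45, d(CHR,NX)=57/2, d(CHR,T)=71/3
iteration 5: select DF,T (d=47/2); attach at lengths (33/4, 47/4); label the merged cluster DFT
  updated: d(CHR,DFT)=341/9, d(DFT,NX)=163/6
iteration 6: select DFT,NX (d=163/6); attach at lengths (11/6, 139/12); label the merged cluster DFNTX
  updated: d(CHR,DFNTX)=512/15
iteration 7: select CHR,DFNTX (d=512/15); attach at lengths (469/60, 209/60); label the merged cluster CDFHNRTX
final tree: (((C:7,H:7):9/4,R:37/4):469/60,(((D:7/2,F:7/2):33/4,T:47/4):11/6,(N:2,X:2):139/12):209/60)
total length: 4873/60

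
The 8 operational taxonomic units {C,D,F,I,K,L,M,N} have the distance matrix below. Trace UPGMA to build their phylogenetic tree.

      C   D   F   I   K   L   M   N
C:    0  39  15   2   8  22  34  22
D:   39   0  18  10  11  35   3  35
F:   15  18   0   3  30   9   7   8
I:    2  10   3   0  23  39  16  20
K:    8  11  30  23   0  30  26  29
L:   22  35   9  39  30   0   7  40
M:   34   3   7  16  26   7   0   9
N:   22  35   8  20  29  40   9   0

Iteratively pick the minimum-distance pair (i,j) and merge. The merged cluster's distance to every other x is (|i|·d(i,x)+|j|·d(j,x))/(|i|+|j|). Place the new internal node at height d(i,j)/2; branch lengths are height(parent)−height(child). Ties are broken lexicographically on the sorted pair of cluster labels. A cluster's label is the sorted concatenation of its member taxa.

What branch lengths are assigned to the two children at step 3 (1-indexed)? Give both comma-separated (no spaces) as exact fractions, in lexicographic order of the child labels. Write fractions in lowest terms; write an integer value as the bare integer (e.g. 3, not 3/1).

iteration 1: select C,I (d=2); attach at lengths (1, 1); label the merged cluster CI
  updated: d(CI,D)=49/2, d(CI,F)=9, d(CI,K)=31/2, d(CI,L)=61/2, d(CI,M)=25, d(CI,N)=21
iteration 2: select D,M (d=3); attach at lengths (3/2, 3/2); label the merged cluster DM
  updated: d(CI,DM)=99/4, d(DM,F)=25/2, d(DM,K)=37/2, d(DM,L)=21, d(DM,N)=22
iteration 3: select F,N (d=8); attach at lengths (4, 4); label the merged cluster FN
  updated: d(CI,FN)=15, d(DM,FN)=69/4, d(FN,K)=59/2, d(FN,L)=49/2
iteration 4: select CI,FN (d=15); attach at lengths (13/2, 7/2); label the merged cluster CFIN
  updated: d(CFIN,DM)=21, d(CFIN,K)=45/2, d(CFIN,L)=55/2
iteration 5: select DM,K (d=37/2); attach at lengths (31/4, 37/4); label the merged cluster DKM
  updated: d(CFIN,DKM)=43/2, d(DKM,L)=24
iteration 6: select CFIN,DKM (d=43/2); attach at lengths (13/4, 3/2); label the merged cluster CDFIKMN
  updated: d(CDFIKMN,L)=26
iteration 7: select CDFIKMN,L (d=26); attach at lengths (9/4, 13); label the merged cluster CDFIKLMN
final tree: ((((C:1,I:1):13/2,(F:4,N:4):7/2):13/4,((D:3/2,M:3/2):31/4,K:37/4):3/2):9/4,L:13)
total length: 60

4,4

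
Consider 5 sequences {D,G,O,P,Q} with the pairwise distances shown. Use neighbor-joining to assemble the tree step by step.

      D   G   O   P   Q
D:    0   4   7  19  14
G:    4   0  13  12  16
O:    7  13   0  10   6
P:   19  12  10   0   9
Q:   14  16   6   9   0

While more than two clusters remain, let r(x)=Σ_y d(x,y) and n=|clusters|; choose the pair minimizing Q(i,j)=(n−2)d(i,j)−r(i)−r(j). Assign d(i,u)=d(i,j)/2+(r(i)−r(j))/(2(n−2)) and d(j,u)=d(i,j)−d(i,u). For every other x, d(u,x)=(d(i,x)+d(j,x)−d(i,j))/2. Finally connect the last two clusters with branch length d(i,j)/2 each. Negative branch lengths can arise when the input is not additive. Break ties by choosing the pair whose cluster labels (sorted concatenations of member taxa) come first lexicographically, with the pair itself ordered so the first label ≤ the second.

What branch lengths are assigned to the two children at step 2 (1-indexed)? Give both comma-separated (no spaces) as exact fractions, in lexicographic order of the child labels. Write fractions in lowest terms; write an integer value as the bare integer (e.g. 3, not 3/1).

step 1: merge (D,G) at d=4, Q=-77; branch lengths D→11/6, G→13/6; new cluster DG
  updated: d(DG,O)=8, d(DG,P)=27/2, d(DG,Q)=13
step 2: merge (DG,O) at d=8, Q=-85/2; branch lengths DG→53/8, O→11/8; new cluster DGO
  updated: d(DGO,P)=31/4, d(DGO,Q)=11/2
step 3: merge (DGO,P) at d=31/4, Q=-89/4; branch lengths DGO→17/8, P→45/8; new cluster DGOP
  updated: d(DGOP,Q)=27/8
step 4: merge (DGOP,Q) at d=27/8; branch lengths DGOP→27/16, Q→27/16; new cluster DGOPQ
final tree: ((((D:11/6,G:13/6):53/8,O:11/8):17/8,P:45/8):27/16,Q:27/16)
total length: 185/8

53/8,11/8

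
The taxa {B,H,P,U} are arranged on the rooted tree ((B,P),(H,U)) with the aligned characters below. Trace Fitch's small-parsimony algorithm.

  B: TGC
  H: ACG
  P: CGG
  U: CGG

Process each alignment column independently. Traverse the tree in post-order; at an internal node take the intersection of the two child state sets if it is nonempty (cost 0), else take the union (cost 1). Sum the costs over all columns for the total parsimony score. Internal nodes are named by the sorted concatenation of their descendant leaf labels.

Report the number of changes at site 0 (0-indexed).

site 0, node BP: B={T} ∪ P={C} → {C,T} (+1)
site 0, node HU: H={A} ∪ U={C} → {A,C} (+1)
site 0, node BHPU: BP={C,T} ∩ HU={A,C} → {C} (+0)
site 1, node BP: B={G} ∩ P={G} → {G} (+0)
site 1, node HU: H={C} ∪ U={G} → {C,G} (+1)
site 1, node BHPU: BP={G} ∩ HU={C,G} → {G} (+0)
site 2, node BP: B={C} ∪ P={G} → {C,G} (+1)
site 2, node HU: H={G} ∩ U={G} → {G} (+0)
site 2, node BHPU: BP={C,G} ∩ HU={G} → {G} (+0)
per-site changes: [2, 1, 1]; total = 4

2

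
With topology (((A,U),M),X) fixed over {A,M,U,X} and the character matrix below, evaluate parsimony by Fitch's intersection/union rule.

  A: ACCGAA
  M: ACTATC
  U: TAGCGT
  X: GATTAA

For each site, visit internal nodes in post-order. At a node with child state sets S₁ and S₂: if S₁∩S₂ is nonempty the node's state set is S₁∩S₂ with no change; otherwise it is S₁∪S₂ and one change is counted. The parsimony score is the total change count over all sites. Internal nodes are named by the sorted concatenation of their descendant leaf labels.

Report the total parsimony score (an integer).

13

site 0, node AU: A={A} ∪ U={T} → {A,T} (+1)
site 0, node AMU: AU={A,T} ∩ M={A} → {A} (+0)
site 0, node AMUX: AMU={A} ∪ X={G} → {A,G} (+1)
site 1, node AU: A={C} ∪ U={A} → {A,C} (+1)
site 1, node AMU: AU={A,C} ∩ M={C} → {C} (+0)
site 1, node AMUX: AMU={C} ∪ X={A} → {A,C} (+1)
site 2, node AU: A={C} ∪ U={G} → {C,G} (+1)
site 2, node AMU: AU={C,G} ∪ M={T} → {C,G,T} (+1)
site 2, node AMUX: AMU={C,G,T} ∩ X={T} → {T} (+0)
site 3, node AU: A={G} ∪ U={C} → {C,G} (+1)
site 3, node AMU: AU={C,G} ∪ M={A} → {A,C,G} (+1)
site 3, node AMUX: AMU={A,C,G} ∪ X={T} → {A,C,G,T} (+1)
site 4, node AU: A={A} ∪ U={G} → {A,G} (+1)
site 4, node AMU: AU={A,G} ∪ M={T} → {A,G,T} (+1)
site 4, node AMUX: AMU={A,G,T} ∩ X={A} → {A} (+0)
site 5, node AU: A={A} ∪ U={T} → {A,T} (+1)
site 5, node AMU: AU={A,T} ∪ M={C} → {A,C,T} (+1)
site 5, node AMUX: AMU={A,C,T} ∩ X={A} → {A} (+0)
per-site changes: [2, 2, 2, 3, 2, 2]; total = 13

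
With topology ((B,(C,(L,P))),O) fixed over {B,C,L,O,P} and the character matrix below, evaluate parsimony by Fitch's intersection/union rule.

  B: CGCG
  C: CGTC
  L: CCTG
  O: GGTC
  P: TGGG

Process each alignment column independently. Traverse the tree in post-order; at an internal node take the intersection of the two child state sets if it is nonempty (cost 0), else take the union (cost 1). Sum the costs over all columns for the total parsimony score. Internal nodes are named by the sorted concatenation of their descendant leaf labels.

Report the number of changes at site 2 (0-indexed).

site 0, node LP: L={C} ∪ P={T} → {C,T} (+1)
site 0, node CLP: C={C} ∩ LP={C,T} → {C} (+0)
site 0, node BCLP: B={C} ∩ CLP={C} → {C} (+0)
site 0, node BCLOP: BCLP={C} ∪ O={G} → {C,G} (+1)
site 1, node LP: L={C} ∪ P={G} → {C,G} (+1)
site 1, node CLP: C={G} ∩ LP={C,G} → {G} (+0)
site 1, node BCLP: B={G} ∩ CLP={G} → {G} (+0)
site 1, node BCLOP: BCLP={G} ∩ O={G} → {G} (+0)
site 2, node LP: L={T} ∪ P={G} → {G,T} (+1)
site 2, node CLP: C={T} ∩ LP={G,T} → {T} (+0)
site 2, node BCLP: B={C} ∪ CLP={T} → {C,T} (+1)
site 2, node BCLOP: BCLP={C,T} ∩ O={T} → {T} (+0)
site 3, node LP: L={G} ∩ P={G} → {G} (+0)
site 3, node CLP: C={C} ∪ LP={G} → {C,G} (+1)
site 3, node BCLP: B={G} ∩ CLP={C,G} → {G} (+0)
site 3, node BCLOP: BCLP={G} ∪ O={C} → {C,G} (+1)
per-site changes: [2, 1, 2, 2]; total = 7

2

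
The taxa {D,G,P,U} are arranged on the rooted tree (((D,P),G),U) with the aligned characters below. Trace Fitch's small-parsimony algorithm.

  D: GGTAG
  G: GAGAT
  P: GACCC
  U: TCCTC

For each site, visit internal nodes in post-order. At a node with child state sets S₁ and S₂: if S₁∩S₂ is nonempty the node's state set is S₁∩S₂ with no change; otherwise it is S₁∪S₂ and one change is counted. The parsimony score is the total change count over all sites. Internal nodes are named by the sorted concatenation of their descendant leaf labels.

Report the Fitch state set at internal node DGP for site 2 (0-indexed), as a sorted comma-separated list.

C,G,T

[col 0] DP: children D:{G}, P:{G} ∩→ {G}; cost 0
[col 0] DGP: children DP:{G}, G:{G} ∩→ {G}; cost 0
[col 0] DGPU: children DGP:{G}, U:{T} ∪→ {G,T}; cost 1
[col 1] DP: children D:{G}, P:{A} ∪→ {A,G}; cost 1
[col 1] DGP: children DP:{A,G}, G:{A} ∩→ {A}; cost 0
[col 1] DGPU: children DGP:{A}, U:{C} ∪→ {A,C}; cost 1
[col 2] DP: children D:{T}, P:{C} ∪→ {C,T}; cost 1
[col 2] DGP: children DP:{C,T}, G:{G} ∪→ {C,G,T}; cost 1
[col 2] DGPU: children DGP:{C,G,T}, U:{C} ∩→ {C}; cost 0
[col 3] DP: children D:{A}, P:{C} ∪→ {A,C}; cost 1
[col 3] DGP: children DP:{A,C}, G:{A} ∩→ {A}; cost 0
[col 3] DGPU: children DGP:{A}, U:{T} ∪→ {A,T}; cost 1
[col 4] DP: children D:{G}, P:{C} ∪→ {C,G}; cost 1
[col 4] DGP: children DP:{C,G}, G:{T} ∪→ {C,G,T}; cost 1
[col 4] DGPU: children DGP:{C,G,T}, U:{C} ∩→ {C}; cost 0
per-site changes: [1, 2, 2, 2, 2]; total = 9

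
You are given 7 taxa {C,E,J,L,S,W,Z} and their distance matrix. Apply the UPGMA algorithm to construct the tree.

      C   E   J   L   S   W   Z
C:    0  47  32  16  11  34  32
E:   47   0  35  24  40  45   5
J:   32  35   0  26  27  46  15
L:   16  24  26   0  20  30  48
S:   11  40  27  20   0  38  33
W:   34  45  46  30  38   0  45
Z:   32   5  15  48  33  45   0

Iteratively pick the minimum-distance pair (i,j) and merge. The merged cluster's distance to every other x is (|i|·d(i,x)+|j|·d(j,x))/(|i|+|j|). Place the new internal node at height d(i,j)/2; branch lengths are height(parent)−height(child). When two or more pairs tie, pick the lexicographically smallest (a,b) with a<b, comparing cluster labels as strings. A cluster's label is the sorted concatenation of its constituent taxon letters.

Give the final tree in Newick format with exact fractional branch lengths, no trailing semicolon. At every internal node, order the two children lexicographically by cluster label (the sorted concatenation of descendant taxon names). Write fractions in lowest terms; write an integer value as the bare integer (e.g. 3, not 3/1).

1. join E+Z (d=5) ⇒ EZ; edges |E|=5/2, |Z|=5/2
  updated: d(C,EZ)=79/2, d(EZ,J)=25, d(EZ,L)=36, d(EZ,S)=73/2, d(EZ,W)=45
2. join C+S (d=11) ⇒ CS; edges |C|=11/2, |S|=11/2
  updated: d(CS,EZ)=38, d(CS,J)=59/2, d(CS,L)=18, d(CS,W)=36
3. join CS+L (d=18) ⇒ CLS; edges |CS|=7/2, |L|=9
  updated: d(CLS,EZ)=112/3, d(CLS,J)=85/3, d(CLS,W)=34
4. join EZ+J (d=25) ⇒ EJZ; edges |EZ|=10, |J|=25/2
  updated: d(CLS,EJZ)=103/3, d(EJZ,W)=136/3
5. join CLS+W (d=34) ⇒ CLSW; edges |CLS|=8, |W|=17
  updated: d(CLSW,EJZ)=445/12
6. join CLSW+EJZ (d=445/12) ⇒ CEJLSWZ; edges |CLSW|=37/24, |EJZ|=145/24
final tree: ((((C:11/2,S:11/2):7/2,L:9):8,W:17):37/24,((E:5/2,Z:5/2):10,J:25/2):145/24)
total length: 1003/12

((((C:11/2,S:11/2):7/2,L:9):8,W:17):37/24,((E:5/2,Z:5/2):10,J:25/2):145/24)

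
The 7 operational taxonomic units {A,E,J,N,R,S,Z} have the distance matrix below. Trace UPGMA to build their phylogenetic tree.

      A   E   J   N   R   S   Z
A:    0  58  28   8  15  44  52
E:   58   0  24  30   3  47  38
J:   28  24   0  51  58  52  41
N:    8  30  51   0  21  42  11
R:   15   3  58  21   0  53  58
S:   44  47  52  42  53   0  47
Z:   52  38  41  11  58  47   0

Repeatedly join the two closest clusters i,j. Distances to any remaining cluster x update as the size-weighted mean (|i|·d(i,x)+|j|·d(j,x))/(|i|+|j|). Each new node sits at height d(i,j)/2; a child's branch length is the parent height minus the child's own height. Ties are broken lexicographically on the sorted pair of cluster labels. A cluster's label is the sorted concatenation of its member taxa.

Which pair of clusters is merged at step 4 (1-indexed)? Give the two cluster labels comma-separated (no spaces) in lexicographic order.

step 1: merge (E,R) at d=3; branch lengths E→3/2, R→3/2; new cluster ER
  updated: d(A,ER)=73/2, d(ER,J)=41, d(ER,N)=51/2, d(ER,S)=50, d(ER,Z)=48
step 2: merge (A,N) at d=8; branch lengths A→4, N→4; new cluster AN
  updated: d(AN,ER)=31, d(AN,J)=79/2, d(AN,S)=43, d(AN,Z)=63/2
step 3: merge (AN,ER) at d=31; branch lengths AN→23/2, ER→14; new cluster AENR
  updated: d(AENR,J)=161/4, d(AENR,S)=93/2, d(AENR,Z)=159/4
step 4: merge (AENR,Z) at d=159/4; branch lengths AENR→35/8, Z→159/8; new cluster AENRZ
  updated: d(AENRZ,J)=202/5, d(AENRZ,S)=233/5
step 5: merge (AENRZ,J) at d=202/5; branch lengths AENRZ→13/40, J→101/5; new cluster AEJNRZ
  updated: d(AEJNRZ,S)=95/2
step 6: merge (AEJNRZ,S) at d=95/2; branch lengths AEJNRZ→71/20, S→95/4; new cluster AEJNRSZ
final tree: (((((A:4,N:4):23/2,(E:3/2,R:3/2):14):35/8,Z:159/8):13/40,J:101/5):71/20,S:95/4)
total length: 4343/40

AENR,Z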